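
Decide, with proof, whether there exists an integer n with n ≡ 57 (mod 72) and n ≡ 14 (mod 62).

No, no such integer exists.

Both moduli are multiples of 2 = gcd(72, 62), so any solution would satisfy n ≡ 57 and n ≡ 14 modulo 2 simultaneously.
However 57 ≡ 1 and 14 ≡ 0 (mod 2), and 1 ≠ 0.
Hence the system has no solution.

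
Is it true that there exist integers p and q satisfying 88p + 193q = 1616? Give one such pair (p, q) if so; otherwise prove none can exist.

88 and 193 are coprime, so 88p + 193q ranges over all of ℤ.
Euclidean algorithm: 193 = 2·88 + 17, 88 = 5·17 + 3, 17 = 5·3 + 2, 3 = 1·2 + 1, 2 = 2·1 + 0.
Working back up the chain: 1 = 3 − 1·2 = 3 − (17 − 5·3) = −17 + 6·3 = −17 + 6·(88 − 5·17) = 6·88 − 31·17 = 6·88 − 31·(193 − 2·88) = −31·193 + 68·88. So 88·68 + 193·(-31) = 1.
Times 1616: 88·109888 + 193·(-50096) = 1616, so (109888, -50096) solves it.
Subtracting 569·193 from p and adding 569·88 to q gives the tidier solution (71, -24).
Indeed 88·71 + 193·(-24) = 6248 − 4632 = 1616.

p = 71, q = -24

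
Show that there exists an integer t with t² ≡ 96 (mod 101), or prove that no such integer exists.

t = 55

Take t = 55. Then 55² = 3025 = 29·101 + 96, so 55² ≡ 96 (mod 101).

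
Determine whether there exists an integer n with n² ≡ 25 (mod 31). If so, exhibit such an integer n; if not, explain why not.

n = 5

Take n = 5. Then 5² = 25, and since 0 ≤ 25 < 31 this is already reduced: 5² ≡ 25 (mod 31).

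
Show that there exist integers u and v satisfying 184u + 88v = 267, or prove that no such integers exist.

No, no such integers exist.

Both 184 and 88 are divisible by gcd(184, 88) = 8, hence so is any combination 184u + 88v.
However 267 leaves remainder 3 on division by 8.
So the equation is unsolvable over ℤ.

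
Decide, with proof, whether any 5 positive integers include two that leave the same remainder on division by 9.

No, the set {31, 32, 33, 34, 35} is a counterexample.

Take the 5 consecutive integers 31, 32, …, 35: their residues mod 9 are all distinct because 5 ≤ 9.
Hence this collection has no pair with equal remainders mod 9, disproving the claim.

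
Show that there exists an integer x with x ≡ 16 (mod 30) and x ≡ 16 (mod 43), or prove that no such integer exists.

gcd(30, 43) = 1, so the Chinese Remainder Theorem guarantees exactly one residue class mod 1290 satisfying both.
Any solution of the first congruence is x = 16 + 30t; substituting into the second, 30t ≡ 16 − 16 ≡ 0 (mod 43).
t = 0 satisfies this.
Taking t = 0 gives x = 16 + 30·0 = 16.
Check: 16 mod 30 = 16, 16 mod 43 = 16. ✓

x = 16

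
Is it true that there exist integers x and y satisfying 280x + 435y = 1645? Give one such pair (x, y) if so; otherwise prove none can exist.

Since gcd(280, 435) = 5 and 1645 = 5·329, Bézout's identity guarantees a solution.
Dividing through by 5 reduces the equation to 56x + 87y = 329.
Run the Euclidean algorithm on 87 and 56: 87 = 1·56 + 31, 56 = 1·31 + 25, 31 = 1·25 + 6, 25 = 4·6 + 1, 6 = 6·1 + 0.
Unwinding: 1 = 25 − 4·6 = 25 − 4·(31 − 1·25) = −4·31 + 5·25 = −4·31 + 5·(56 − 1·31) = 5·56 − 9·31 = 5·56 − 9·(87 − 1·56) = −9·87 + 14·56, i.e. 56·14 + 87·(-9) = 1.
Multiplying through by 329: x = 14·329 = 4606, y = (-9)·329 = -2961 is a solution.
Shifting by a multiple of (87, −56) keeps it a solution: x = 4606 − 52·87 = 82, y = -2961 + 52·56 = -49.
Indeed 280·82 + 435·(-49) = 22960 − 21315 = 1645.

x = 82, y = -49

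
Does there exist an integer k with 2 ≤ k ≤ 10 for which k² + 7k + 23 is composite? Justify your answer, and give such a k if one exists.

At k = 7: 7² + 7·7 + 23 = 121 = 11·11, which is composite.

k = 7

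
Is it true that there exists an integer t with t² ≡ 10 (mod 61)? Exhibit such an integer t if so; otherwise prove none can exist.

Apply Euler's criterion with the prime 61: 10 is a quadratic residue iff 10^30 ≡ 1 (mod 61), and a non-residue iff it is ≡ −1.
Squaring successively (mod 61): 10^2 = 100 ≡ 39; 10^4 ≡ 39² = 1521 ≡ 57; 10^8 ≡ 57² = 3249 ≡ 16; 10^16 ≡ 16² = 256 ≡ 12.
Since 30 = 16 + 8 + 4 + 2, 10^30 ≡ 12 · 16 · 57 · 39; multiplying out mod 61: 12·16 = 192 ≡ 9, then 9·57 = 513 ≡ 25, then 25·39 = 975 ≡ 60. Thus 10^30 ≡ 60 ≡ −1 (mod 61).
By Euler's criterion 10 is a quadratic non-residue mod 61: no t satisfies t² ≡ 10 (mod 61).

No such integer exists.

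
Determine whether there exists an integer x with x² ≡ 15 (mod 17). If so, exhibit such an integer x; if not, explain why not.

x = 10

x = 10 works: 10² = 100, and 100 − 15 = 85 = 5·17.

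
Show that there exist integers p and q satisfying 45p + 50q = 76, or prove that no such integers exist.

No, no such integers exist.

Both 45 and 50 are divisible by gcd(45, 50) = 5, hence so is any combination 45p + 50q.
But 76 = 5·15 + 1, so 5 ∤ 76.
Therefore 45p + 50q = 76 has no solution in integers.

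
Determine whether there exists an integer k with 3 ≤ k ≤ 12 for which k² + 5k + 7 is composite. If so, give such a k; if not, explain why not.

At k = 5: 5² + 5·5 + 7 = 57 = 3·19, which is composite.

k = 5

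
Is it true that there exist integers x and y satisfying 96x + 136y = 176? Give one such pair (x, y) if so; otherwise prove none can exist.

x = 16, y = -10

gcd(96, 136) = 8, and 8 divides 176, so integer solutions exist.
Dividing through by 8 reduces the equation to 12x + 17y = 22.
Euclidean algorithm: 17 = 1·12 + 5, 12 = 2·5 + 2, 5 = 2·2 + 1, 2 = 2·1 + 0.
Back-substituting, 1 = 5 − 2·2 = 5 − 2·(12 − 2·5) = −2·12 + 5·5 = −2·12 + 5·(17 − 1·12) = 5·17 − 7·12; that is, 12·(-7) + 17·5 = 1.
Multiplying through by 22: x = (-7)·22 = -154, y = 5·22 = 110 is a solution.
The general solution is x = -154 + 17k, y = 110 − 12k; taking k = 10 gives the smaller pair x = 16, y = -10.
Check: 96·16 + 136·(-10) = 1536 − 1360 = 176. ✓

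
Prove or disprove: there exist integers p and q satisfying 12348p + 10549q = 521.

There are no such integers.

gcd(12348, 10549) = 7, so every integer of the form 12348p + 10549q is a multiple of 7.
But 521 = 7·74 + 3, so 7 ∤ 521.
Hence no integers p, q satisfy the equation.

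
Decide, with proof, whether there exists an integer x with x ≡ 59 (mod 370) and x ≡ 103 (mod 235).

gcd(370, 235) = 5. If x ≡ 59 (mod 370) and x ≡ 103 (mod 235), then x ≡ 59 (mod 5) and x ≡ 103 (mod 5).
However 59 ≡ 4 and 103 ≡ 3 (mod 5), and 4 ≠ 3.
So no integer satisfies both congruences.

There is no such integer.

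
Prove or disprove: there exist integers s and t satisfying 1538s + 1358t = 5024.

Every value of 1538s + 1358t is a multiple of gcd(1538, 1358) = 2; since 2 ∣ 5024, solutions exist.
Dividing through by 2 reduces the equation to 769s + 679t = 2512.
Euclidean algorithm: 769 = 1·679 + 90, 679 = 7·90 + 49, 90 = 1·49 + 41, 49 = 1·41 + 8, 41 = 5·8 + 1, 8 = 8·1 + 0.
Back-substituting, 1 = 41 − 5·8 = 41 − 5·(49 − 1·41) = −5·49 + 6·41 = −5·49 + 6·(90 − 1·49) = 6·90 − 11·49 = 6·90 − 11·(679 − 7·90) = −11·679 + 83·90 = −11·679 + 83·(769 − 1·679) = 83·769 − 94·679; that is, 769·83 + 679·(-94) = 1.
Times 2512: 769·208496 + 679·(-236128) = 2512, so (208496, -236128) solves it.
The general solution is s = 208496 + 679k, t = -236128 − 769k; taking k = -307 gives the smaller pair s = 43, t = -45.
Check: 1538·43 + 1358·(-45) = 66134 − 61110 = 5024. ✓

s = 43, t = -45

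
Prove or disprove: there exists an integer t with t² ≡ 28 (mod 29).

t = 17

Take t = 17. Then 17² = 289 = 9·29 + 28, so 17² ≡ 28 (mod 29).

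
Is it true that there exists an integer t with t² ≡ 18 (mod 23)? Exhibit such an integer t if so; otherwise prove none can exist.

t = 8

Take t = 8. Then 8² = 64 = 2·23 + 18, so 8² ≡ 18 (mod 23).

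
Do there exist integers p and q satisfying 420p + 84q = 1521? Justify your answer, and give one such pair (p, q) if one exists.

No such integers exist.

Any value of 420p + 84q is a multiple of gcd(420, 84) = 84.
But 1521 = 84·18 + 9, so 84 ∤ 1521.
Hence no integers p, q satisfy the equation.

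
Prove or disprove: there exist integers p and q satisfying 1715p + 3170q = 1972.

No, no such integers exist.

gcd(1715, 3170) = 5, so every integer of the form 1715p + 3170q is a multiple of 5.
But 1972 is not a multiple of 5 (it leaves remainder 2).
Therefore 1715p + 3170q = 1972 has no solution in integers.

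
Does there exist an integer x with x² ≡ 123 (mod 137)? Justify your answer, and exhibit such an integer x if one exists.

x = 73

x = 73 works: 73² = 5329, and 5329 − 123 = 5206 = 38·137.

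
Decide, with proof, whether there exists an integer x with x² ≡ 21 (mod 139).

There is no such integer.

Apply Euler's criterion with the prime 139: 21 is a quadratic residue iff 21^69 ≡ 1 (mod 139), and a non-residue iff it is ≡ −1.
Repeated squaring mod 139: 21^2 = 441 ≡ 24; 21^4 ≡ 24² = 576 ≡ 20; 21^8 ≡ 20² = 400 ≡ 122; 21^16 ≡ 122² = 14884 ≡ 11; 21^32 ≡ 11² = 121 ≡ 121; 21^64 ≡ 121² = 14641 ≡ 46.
Since 69 = 64 + 4 + 1, 21^69 ≡ 46 · 20 · 21; multiplying out mod 139: 46·20 = 920 ≡ 86, then 86·21 = 1806 ≡ 138. Thus 21^69 ≡ 138 ≡ −1 (mod 139).
By Euler's criterion 21 is a quadratic non-residue mod 139: no x satisfies x² ≡ 21 (mod 139).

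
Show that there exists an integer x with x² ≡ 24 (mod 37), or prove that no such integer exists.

There is no such integer.

37 is prime, so by Euler's criterion 24 is a square mod 37 iff 24^((37−1)/2) = 24^18 ≡ 1 (mod 37).
Squaring successively (mod 37): 24^2 = 576 ≡ 21; 24^4 ≡ 21² = 441 ≡ 34; 24^8 ≡ 34² = 1156 ≡ 9; 24^16 ≡ 9² = 81 ≡ 7.
Since 18 = 16 + 2, 24^18 ≡ 7 · 21; multiplying out mod 37: 7·21 = 147 ≡ 36. Thus 24^18 ≡ 36 ≡ −1 (mod 37).
By Euler's criterion 24 is a quadratic non-residue mod 37: no x satisfies x² ≡ 24 (mod 37).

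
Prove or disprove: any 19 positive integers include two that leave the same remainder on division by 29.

Take the 19 consecutive integers 64, 65, …, 82: their residues mod 29 are all distinct because 19 ≤ 29.
So no two of them leave the same remainder on division by 29; the claim fails for this set.

No; for instance {64, 65, 66, 67, 68, 69, 70, 71, 72, 73, 74, 75, 76, 77, 78, 79, 80, 81, 82} is a counterexample.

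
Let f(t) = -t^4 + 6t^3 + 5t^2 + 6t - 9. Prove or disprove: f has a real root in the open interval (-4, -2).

f(-4) = -593 and f(-2) = -65, both negative, so a sign-change argument is unavailable; we show f keeps this sign on the whole interval.
Substitute t = -2 − u, where 0 < u < 2 on the interval. Expanding, f(-2 − u) = -u^4 - 14u^3 - 55u^2 - 90u - 65.
All 5 nonzero coefficients of this polynomial in u are negative; hence for u > 0 the value is a sum of negative terms (the constant -65 among them).
So f is strictly negative on (-4, -2); no root exists in the interval.

No such root exists.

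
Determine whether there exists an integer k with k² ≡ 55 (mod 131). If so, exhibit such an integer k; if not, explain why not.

k = 102

k = 102 works: 102² = 10404, and 10404 − 55 = 10349 = 79·131.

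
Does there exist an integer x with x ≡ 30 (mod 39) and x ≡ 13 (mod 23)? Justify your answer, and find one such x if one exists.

x = 381

gcd(39, 23) = 1, so the Chinese Remainder Theorem guarantees exactly one residue class mod 897 satisfying both.
Write x = 30 + 39t and require 30 + 39t ≡ 13 (mod 23), i.e. 39t ≡ 6 (mod 23).
39 ≡ 16 (mod 23), so this reads 16t ≡ 6 (mod 23). Since 16·13 = 208 = 9·23 + 1, the inverse of 16 mod 23 is 13.
Multiplying by 13: t ≡ 13·6 = 78 ≡ 9 (mod 23).
Taking t = 9 gives x = 30 + 39·9 = 381.
Indeed 381 ≡ 30 (mod 39) and 381 ≡ 13 (mod 23).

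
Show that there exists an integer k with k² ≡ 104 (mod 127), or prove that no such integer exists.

k = 72

Take k = 72. Then 72² = 5184 = 40·127 + 104, so 72² ≡ 104 (mod 127).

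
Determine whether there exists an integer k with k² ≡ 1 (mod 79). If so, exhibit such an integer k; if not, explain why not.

k = 78 works: 78² = 6084, and 6084 − 1 = 6083 = 77·79.

k = 78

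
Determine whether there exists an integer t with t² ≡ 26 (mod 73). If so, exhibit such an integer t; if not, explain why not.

There is no such integer.

73 is prime, so by Euler's criterion 26 is a square mod 73 iff 26^((73−1)/2) = 26^36 ≡ 1 (mod 73).
Squaring successively (mod 73): 26^2 = 676 ≡ 19; 26^4 ≡ 19² = 361 ≡ 69; 26^8 ≡ 69² = 4761 ≡ 16; 26^16 ≡ 16² = 256 ≡ 37; 26^32 ≡ 37² = 1369 ≡ 55.
Since 36 = 32 + 4, 26^36 ≡ 55 · 69; multiplying out mod 73: 55·69 = 3795 ≡ 72. Thus 26^36 ≡ 72 ≡ −1 (mod 73).
The value −1 means 26 is a non-residue modulo 73, so t² ≡ 26 (mod 73) is impossible.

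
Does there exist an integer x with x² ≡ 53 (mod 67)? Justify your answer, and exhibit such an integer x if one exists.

There is no such integer.

Apply Euler's criterion with the prime 67: 53 is a quadratic residue iff 53^33 ≡ 1 (mod 67), and a non-residue iff it is ≡ −1.
Squaring successively (mod 67): 53^2 = 2809 ≡ 62; 53^4 ≡ 62² = 3844 ≡ 25; 53^8 ≡ 25² = 625 ≡ 22; 53^16 ≡ 22² = 484 ≡ 15; 53^32 ≡ 15² = 225 ≡ 24.
Since 33 = 32 + 1, 53^33 ≡ 24 · 53; multiplying out mod 67: 24·53 = 1272 ≡ 66. Thus 53^33 ≡ 66 ≡ −1 (mod 67).
The value −1 means 53 is a non-residue modulo 67, so x² ≡ 53 (mod 67) is impossible.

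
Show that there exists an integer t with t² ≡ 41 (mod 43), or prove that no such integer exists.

t = 27

t = 27 works: 27² = 729, and 729 − 41 = 688 = 16·43.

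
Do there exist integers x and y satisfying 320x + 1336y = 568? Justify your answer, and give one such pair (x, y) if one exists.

gcd(320, 1336) = 8, and 8 divides 568, so integer solutions exist.
Dividing through by 8 reduces the equation to 40x + 167y = 71.
Dividing repeatedly: 167 = 4·40 + 7, 40 = 5·7 + 5, 7 = 1·5 + 2, 5 = 2·2 + 1, 2 = 2·1 + 0.
Working back up the chain: 1 = 5 − 2·2 = 5 − 2·(7 − 1·5) = −2·7 + 3·5 = −2·7 + 3·(40 − 5·7) = 3·40 − 17·7 = 3·40 − 17·(167 − 4·40) = −17·167 + 71·40. So 40·71 + 167·(-17) = 1.
Times 71: 40·5041 + 167·(-1207) = 71, so (5041, -1207) solves it.
The general solution is x = 5041 + 167k, y = -1207 − 40k; taking k = -30 gives the smaller pair x = 31, y = -7.
Check: 320·31 + 1336·(-7) = 9920 − 9352 = 568. ✓

x = 31, y = -7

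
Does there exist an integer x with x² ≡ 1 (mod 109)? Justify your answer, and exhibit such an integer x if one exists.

x = 108 works: 108² = 11664, and 11664 − 1 = 11663 = 107·109.

x = 108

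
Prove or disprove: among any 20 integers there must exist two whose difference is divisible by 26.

No, the set {42, 43, 44, 45, 46, 47, 48, 49, 50, 51, 52, 53, 54, 55, 56, 57, 58, 59, 60, 61} is a counterexample.

Try 20 consecutive integers, 42, 43, …, 61. Their remainders mod 26 are 16, 17, 18, 19, 20, 21, 22, 23, 24, 25, 0, 1, 2, 3, 4, 5, 6, 7, 8, 9 — pairwise different, as any 20 ≤ 26 consecutive integers have distinct residues.
Any two of them differ by at most 19 < 26 and by at least 1, so no difference is a multiple of 26.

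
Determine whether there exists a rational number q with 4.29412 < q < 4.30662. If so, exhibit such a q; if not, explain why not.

q = 43/10

Look for a denominator N such that an integer falls strictly between N·4.29412 and N·4.30662. N = 10 works: 10·4.29412 = 42.94120 < 43 < 43.06620 = 10·4.30662.
Dividing back, 4.29412 < 43/10 < 4.30662, and 43/10 is rational.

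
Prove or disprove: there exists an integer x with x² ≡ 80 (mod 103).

There is no such integer.

103 is prime, so by Euler's criterion 80 is a square mod 103 iff 80^((103−1)/2) = 80^51 ≡ 1 (mod 103).
Repeated squaring mod 103: 80^2 = 6400 ≡ 14; 80^4 ≡ 14² = 196 ≡ 93; 80^8 ≡ 93² = 8649 ≡ 100; 80^16 ≡ 100² = 10000 ≡ 9; 80^32 ≡ 9² = 81 ≡ 81.
Since 51 = 32 + 16 + 2 + 1, 80^51 ≡ 81 · 9 · 14 · 80; multiplying out mod 103: 81·9 = 729 ≡ 8, then 8·14 = 112 ≡ 9, then 9·80 = 720 ≡ 102. Thus 80^51 ≡ 102 ≡ −1 (mod 103).
The value −1 means 80 is a non-residue modulo 103, so x² ≡ 80 (mod 103) is impossible.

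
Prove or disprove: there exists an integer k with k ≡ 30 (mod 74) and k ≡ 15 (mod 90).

Both moduli are multiples of 2 = gcd(74, 90), so any solution would satisfy k ≡ 30 and k ≡ 15 modulo 2 simultaneously.
However 30 ≡ 0 and 15 ≡ 1 (mod 2), and 0 ≠ 1.
So no integer satisfies both congruences.

There is no such integer.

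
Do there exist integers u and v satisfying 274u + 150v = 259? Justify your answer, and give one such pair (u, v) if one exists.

There are no such integers.

Any value of 274u + 150v is a multiple of gcd(274, 150) = 2.
But 259 = 2·129 + 1, so 2 ∤ 259.
So the equation is unsolvable over ℤ.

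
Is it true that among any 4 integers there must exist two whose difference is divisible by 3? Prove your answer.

True.

Partition the integers by their residue mod 3; there are 3 classes.
With 4 integers and only 3 classes, the pigeonhole principle forces two of them, say a and b, into the same class.
Equal remainders mean a − b ≡ 0 (mod 3), so 3 divides their difference.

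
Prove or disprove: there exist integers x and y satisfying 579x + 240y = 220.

gcd(579, 240) = 3, so every integer of the form 579x + 240y is a multiple of 3.
However 220 leaves remainder 1 on division by 3.
So the equation is unsolvable over ℤ.

No, no such integers exist.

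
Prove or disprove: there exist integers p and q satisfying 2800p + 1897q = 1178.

No, no such integers exist.

Any value of 2800p + 1897q is a multiple of gcd(2800, 1897) = 7.
But 1178 is not a multiple of 7 (it leaves remainder 2).
So the equation is unsolvable over ℤ.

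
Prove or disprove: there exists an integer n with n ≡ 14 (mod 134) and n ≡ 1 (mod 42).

gcd(134, 42) = 2. If n ≡ 14 (mod 134) and n ≡ 1 (mod 42), then n ≡ 14 (mod 2) and n ≡ 1 (mod 2).
But 14 mod 2 = 0 while 1 mod 2 = 1, a contradiction.
Therefore no such n exists.

There is no such integer.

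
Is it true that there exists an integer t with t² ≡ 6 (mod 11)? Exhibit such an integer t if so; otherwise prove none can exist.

Squares mod 11 repeat after t = 5 (as (−t)² = t²); for t = 0..5 they are 0, 1, 4, 9, 5, 3.
The set of squares mod 11 is therefore {0, 1, 3, 4, 5, 9}, which does not contain 6.
Hence no integer t has t² ≡ 6 (mod 11).

There is no such integer.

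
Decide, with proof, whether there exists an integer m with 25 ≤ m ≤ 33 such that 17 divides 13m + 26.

m = 32

m = 32 works, since 13·32 + 26 = 442 = 26·17.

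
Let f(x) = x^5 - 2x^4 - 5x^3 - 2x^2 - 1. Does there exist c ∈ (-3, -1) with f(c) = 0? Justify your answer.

No such root exists.

f(-3) = -289 and f(-1) = -1, both negative, so a sign-change argument is unavailable; we show f keeps this sign on the whole interval.
Substitute x = -1 − u, where 0 < u < 2 on the interval. Expanding, f(-1 − u) = -u^5 - 7u^4 - 13u^3 - 9u^2 - 2u - 1.
The nonzero coefficients here are all negative, so for u > 0 every term is negative (or zero), and the constant term -1 is strictly negative.
Therefore f(x) < 0 throughout (-3, -1), and f has no zero there.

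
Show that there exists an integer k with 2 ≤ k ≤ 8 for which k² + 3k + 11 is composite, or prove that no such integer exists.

k = 4

At k = 4: 4² + 3·4 + 11 = 39 = 3·13, which is composite.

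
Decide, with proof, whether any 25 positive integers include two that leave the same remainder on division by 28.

Try 25 consecutive integers, 26, 27, …, 50. Their remainders mod 28 are 26, 27, 0, 1, 2, 3, 4, 5, 6, 7, 8, 9, 10, 11, 12, 13, 14, 15, 16, 17, 18, 19, 20, 21, 22 — pairwise different, as any 25 ≤ 28 consecutive integers have distinct residues.
Hence this collection has no pair with equal remainders mod 28, disproving the claim.

No, the set {26, 27, 28, 29, 30, 31, 32, 33, 34, 35, 36, 37, 38, 39, 40, 41, 42, 43, 44, 45, 46, 47, 48, 49, 50} is a counterexample.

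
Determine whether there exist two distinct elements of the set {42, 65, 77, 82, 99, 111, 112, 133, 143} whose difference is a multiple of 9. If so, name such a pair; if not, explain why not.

Reduce each element modulo 9: 42↦6, 65↦2, 77↦5, 82↦1, 99↦0, 111↦3, 112↦4, 133↦7, 143↦8.
All 9 residues are distinct, so no two elements differ by a multiple of 9.

No, no such pair exists.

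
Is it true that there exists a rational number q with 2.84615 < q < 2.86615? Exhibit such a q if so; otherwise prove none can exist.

q = 20/7

Look for a denominator N such that an integer falls strictly between N·2.84615 and N·2.86615. N = 7 works: 7·2.84615 = 19.92305 < 20 < 20.06305 = 7·2.86615.
So q = 20/7 works: it is a ratio of integers, and dividing 7·2.84615 < 20 < 7·2.86615 through by 7 gives 2.84615 < 20/7 < 2.86615.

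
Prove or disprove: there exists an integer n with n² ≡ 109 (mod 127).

No, no such integer exists.

Apply Euler's criterion with the prime 127: 109 is a quadratic residue iff 109^63 ≡ 1 (mod 127), and a non-residue iff it is ≡ −1.
Squaring successively (mod 127): 109^2 = 11881 ≡ 70; 109^4 ≡ 70² = 4900 ≡ 74; 109^8 ≡ 74² = 5476 ≡ 15; 109^16 ≡ 15² = 225 ≡ 98; 109^32 ≡ 98² = 9604 ≡ 79.
Since 63 = 32 + 16 + 8 + 4 + 2 + 1, 109^63 ≡ 79 · 98 · 15 · 74 · 70 · 109; multiplying out mod 127: 79·98 = 7742 ≡ 122, then 122·15 = 1830 ≡ 52, then 52·74 = 3848 ≡ 38, then 38·70 = 2660 ≡ 120, then 120·109 = 13080 ≡ 126. Thus 109^63 ≡ 126 ≡ −1 (mod 127).
By Euler's criterion 109 is a quadratic non-residue mod 127: no n satisfies n² ≡ 109 (mod 127).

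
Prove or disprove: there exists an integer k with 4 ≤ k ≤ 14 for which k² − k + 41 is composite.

The values for k = 4, 5, …, 14 are 53, 61, 71, 83, 97, 113, 131, 151, 173, 197, 223, and each of these is prime.
So no value in the range makes the expression composite.

No, no such integer k in that range exists.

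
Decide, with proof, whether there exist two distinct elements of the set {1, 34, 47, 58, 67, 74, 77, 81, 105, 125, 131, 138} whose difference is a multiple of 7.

Reduce each element mod 7: 1↦1, 34↦6, 47↦5, 58↦2, 67↦4, 74↦4, 77↦0, 81↦4, 105↦0, 125↦6, 131↦5, 138↦5. The residue 6 repeats (at 34 and 125), and 125 − 34 = 91 = 13·7.

The pair (34, 125) works.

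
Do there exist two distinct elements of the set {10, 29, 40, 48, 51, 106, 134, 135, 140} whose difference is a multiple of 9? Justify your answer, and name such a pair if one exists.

Two integers differ by a multiple of 9 exactly when they have the same residue mod 9. The residues are 10↦1, 29↦2, 40↦4, 48↦3, 51↦6, 106↦7, 134↦8, 135↦0, 140↦5.
These 9 residues are pairwise different, hence no difference of two elements is divisible by 9.

No such pair exists.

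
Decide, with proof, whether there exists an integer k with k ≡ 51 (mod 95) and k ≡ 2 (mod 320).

There is no such integer.

Both moduli are multiples of 5 = gcd(95, 320), so any solution would satisfy k ≡ 51 and k ≡ 2 modulo 5 simultaneously.
But 51 mod 5 = 1 while 2 mod 5 = 2, a contradiction.
Hence the system has no solution.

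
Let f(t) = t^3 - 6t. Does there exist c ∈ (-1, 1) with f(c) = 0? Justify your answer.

Yes, such a c exists.

f(-1) = 5 and f(1) = -5, which have opposite signs.
f is continuous everywhere (it is a polynomial), in particular on [-1, 1].
The Intermediate Value Theorem then guarantees some c ∈ (-1, 1) with f(c) = 0.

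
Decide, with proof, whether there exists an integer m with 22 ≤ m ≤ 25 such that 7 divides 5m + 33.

There is no such integer m in that range.

The values of 5m + 33 for m = 22, 23, 24, 25 are 143, 148, 153, 158; reduced mod 7 these are 3, 1, 6, 4.
The residue 0 does not occur, so no m in [22, 25] makes 5m + 33 a multiple of 7.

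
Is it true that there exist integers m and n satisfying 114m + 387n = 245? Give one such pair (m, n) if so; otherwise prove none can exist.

No such integers exist.

gcd(114, 387) = 3, so every integer of the form 114m + 387n is a multiple of 3.
But 245 = 3·81 + 2, so 3 ∤ 245.
Therefore 114m + 387n = 245 has no solution in integers.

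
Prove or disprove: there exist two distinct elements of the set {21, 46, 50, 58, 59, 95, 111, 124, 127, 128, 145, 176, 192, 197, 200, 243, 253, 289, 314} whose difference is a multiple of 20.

No such pair exists.

Residues mod 20: 21↦1, 46↦6, 50↦10, 58↦18, 59↦19, 95↦15, 111↦11, 124↦4, 127↦7, 128↦8, 145↦5, 176↦16, 192↦12, 197↦17, 200↦0, 243↦3, 253↦13, 289↦9, 314↦14.
No residue repeats among the 19 elements, so no pair has difference ≡ 0 (mod 20).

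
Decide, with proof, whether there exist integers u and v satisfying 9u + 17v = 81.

u = 9, v = 0

Since gcd(9, 17) = 1, every integer is an integer combination of 9 and 17.
Run the Euclidean algorithm on 17 and 9: 17 = 1·9 + 8, 9 = 1·8 + 1, 8 = 8·1 + 0.
Working back up the chain: 1 = 9 − 1·8 = 9 − (17 − 1·9) = −17 + 2·9. So 9·2 + 17·(-1) = 1.
Scaling by 81 gives the particular solution (u, v) = (162, -81).
The general solution is u = 162 + 17k, v = -81 − 9k; taking k = -9 gives the smaller pair u = 9, v = 0.
Check: 9·9 + 17·0 = 81 + 0 = 81. ✓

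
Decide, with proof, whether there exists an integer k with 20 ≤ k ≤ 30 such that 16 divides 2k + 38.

k = 21

At k = 20 the value 78 is not a multiple of 16. k = 21 works, since 2·21 + 38 = 80 = 5·16.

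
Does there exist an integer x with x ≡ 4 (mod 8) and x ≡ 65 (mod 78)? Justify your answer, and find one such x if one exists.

Both moduli are multiples of 2 = gcd(8, 78), so any solution would satisfy x ≡ 4 and x ≡ 65 modulo 2 simultaneously.
But 4 mod 2 = 0 while 65 mod 2 = 1, a contradiction.
So no integer satisfies both congruences.

No, no such integer exists.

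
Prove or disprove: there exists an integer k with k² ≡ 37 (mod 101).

Take k = 21. Then 21² = 441 = 4·101 + 37, so 21² ≡ 37 (mod 101).

k = 21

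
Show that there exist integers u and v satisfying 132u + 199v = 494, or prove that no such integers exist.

u = 55, v = -34

132 and 199 are coprime, so 132u + 199v ranges over all of ℤ.
Run the Euclidean algorithm on 199 and 132: 199 = 1·132 + 67, 132 = 1·67 + 65, 67 = 1·65 + 2, 65 = 32·2 + 1, 2 = 2·1 + 0.
Back-substituting, 1 = 65 − 32·2 = 65 − 32·(67 − 1·65) = −32·67 + 33·65 = −32·67 + 33·(132 − 1·67) = 33·132 − 65·67 = 33·132 − 65·(199 − 1·132) = −65·199 + 98·132; that is, 132·98 + 199·(-65) = 1.
Multiplying through by 494: u = 98·494 = 48412, v = (-65)·494 = -32110 is a solution.
Subtracting 243·199 from u and adding 243·132 to v gives the tidier solution (55, -34).
Indeed 132·55 + 199·(-34) = 7260 − 6766 = 494.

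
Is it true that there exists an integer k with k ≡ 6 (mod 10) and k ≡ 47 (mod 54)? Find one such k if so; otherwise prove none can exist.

No such integer exists.

gcd(10, 54) = 2. If k ≡ 6 (mod 10) and k ≡ 47 (mod 54), then k ≡ 6 (mod 2) and k ≡ 47 (mod 2).
However 6 ≡ 0 and 47 ≡ 1 (mod 2), and 0 ≠ 1.
So no integer satisfies both congruences.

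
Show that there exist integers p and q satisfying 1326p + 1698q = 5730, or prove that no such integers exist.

Every value of 1326p + 1698q is a multiple of gcd(1326, 1698) = 6; since 6 ∣ 5730, solutions exist.
Dividing through by 6 reduces the equation to 221p + 283q = 955.
Euclidean algorithm: 283 = 1·221 + 62, 221 = 3·62 + 35, 62 = 1·35 + 27, 35 = 1·27 + 8, 27 = 3·8 + 3, 8 = 2·3 + 2, 3 = 1·2 + 1, 2 = 2·1 + 0.
Working back up the chain: 1 = 3 − 1·2 = 3 − (8 − 2·3) = −8 + 3·3 = −8 + 3·(27 − 3·8) = 3·27 − 10·8 = 3·27 − 10·(35 − 1·27) = −10·35 + 13·27 = −10·35 + 13·(62 − 1·35) = 13·62 − 23·35 = 13·62 − 23·(221 − 3·62) = −23·221 + 82·62 = −23·221 + 82·(283 − 1·221) = 82·283 − 105·221. So 221·(-105) + 283·82 = 1.
Multiplying through by 955: p = (-105)·955 = -100275, q = 82·955 = 78310 is a solution.
Shifting by a multiple of (283, −221) keeps it a solution: p = -100275 + 355·283 = 190, q = 78310 − 355·221 = -145.
Indeed 1326·190 + 1698·(-145) = 251940 − 246210 = 5730.

p = 190, q = -145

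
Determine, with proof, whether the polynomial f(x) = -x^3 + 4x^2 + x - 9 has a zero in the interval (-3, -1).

Such a root exists.

f(-3) = 51 and f(-1) = -5, which have opposite signs.
f is continuous everywhere (it is a polynomial), in particular on [-3, -1].
By the Intermediate Value Theorem, f takes the value 0 somewhere in the open interval.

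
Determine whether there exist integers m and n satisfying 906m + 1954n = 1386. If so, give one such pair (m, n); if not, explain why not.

Every value of 906m + 1954n is a multiple of gcd(906, 1954) = 2; since 2 ∣ 1386, solutions exist.
Dividing through by 2 reduces the equation to 453m + 977n = 693.
Euclidean algorithm: 977 = 2·453 + 71, 453 = 6·71 + 27, 71 = 2·27 + 17, 27 = 1·17 + 10, 17 = 1·10 + 7, 10 = 1·7 + 3, 7 = 2·3 + 1, 3 = 3·1 + 0.
Unwinding: 1 = 7 − 2·3 = 7 − 2·(10 − 1·7) = −2·10 + 3·7 = −2·10 + 3·(17 − 1·10) = 3·17 − 5·10 = 3·17 − 5·(27 − 1·17) = −5·27 + 8·17 = −5·27 + 8·(71 − 2·27) = 8·71 − 21·27 = 8·71 − 21·(453 − 6·71) = −21·453 + 134·71 = −21·453 + 134·(977 − 2·453) = 134·977 − 289·453, i.e. 453·(-289) + 977·134 = 1.
Scaling by 693 gives the particular solution (m, n) = (-200277, 92862).
Shifting by a multiple of (977, −453) keeps it a solution: m = -200277 + 205·977 = 8, n = 92862 − 205·453 = -3.
Check: 906·8 + 1954·(-3) = 7248 − 5862 = 1386. ✓

m = 8, n = -3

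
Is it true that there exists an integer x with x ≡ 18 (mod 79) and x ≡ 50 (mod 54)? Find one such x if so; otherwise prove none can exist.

Since 79 and 54 share no common factor, CRT says the pair of congruences has a solution (unique mod 4266).
Any solution of the first congruence is x = 18 + 79t; substituting into the second, 79t ≡ 50 − 18 ≡ 32 (mod 54).
79 ≡ 25 (mod 54), so this reads 25t ≡ 32 (mod 54). Note 25·13 = 325 ≡ 1 (mod 54) (as 325 − 1 = 6·54), so 25⁻¹ ≡ 13.
Therefore t ≡ 13·32 = 416 ≡ 38 (mod 54).
With t = 38: x = 18 + 79·38 = 3020.
Verify: 3020 = 38·79 + 18 and 3020 = 55·54 + 50. ✓

x = 3020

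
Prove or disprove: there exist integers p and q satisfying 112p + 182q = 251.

Both 112 and 182 are divisible by gcd(112, 182) = 14, hence so is any combination 112p + 182q.
But 251 = 14·17 + 13, so 14 ∤ 251.
Therefore 112p + 182q = 251 has no solution in integers.

No such integers exist.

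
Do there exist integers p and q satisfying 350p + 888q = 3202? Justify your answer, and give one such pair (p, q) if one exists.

p = 443, q = -171

gcd(350, 888) = 2, and 2 divides 3202, so integer solutions exist.
Dividing through by 2 reduces the equation to 175p + 444q = 1601.
Run the Euclidean algorithm on 444 and 175: 444 = 2·175 + 94, 175 = 1·94 + 81, 94 = 1·81 + 13, 81 = 6·13 + 3, 13 = 4·3 + 1, 3 = 3·1 + 0.
Unwinding: 1 = 13 − 4·3 = 13 − 4·(81 − 6·13) = −4·81 + 25·13 = −4·81 + 25·(94 − 1·81) = 25·94 − 29·81 = 25·94 − 29·(175 − 1·94) = −29·175 + 54·94 = −29·175 + 54·(444 − 2·175) = 54·444 − 137·175, i.e. 175·(-137) + 444·54 = 1.
Multiplying through by 1601: p = (-137)·1601 = -219337, q = 54·1601 = 86454 is a solution.
Adding 495·444 to p and subtracting 495·175 from q gives the tidier solution (443, -171).
Indeed 350·443 + 888·(-171) = 155050 − 151848 = 3202.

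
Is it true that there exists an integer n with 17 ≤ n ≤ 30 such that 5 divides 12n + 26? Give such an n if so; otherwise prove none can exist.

Try n = 17: 12·17 + 26 = 230 = 46·5, which is divisible by 5.

n = 17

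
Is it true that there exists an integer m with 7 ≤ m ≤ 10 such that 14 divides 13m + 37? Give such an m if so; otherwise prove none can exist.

m = 9

For m = 7, 8 the values 128, 141 are not multiples of 14. m = 9 works, since 13·9 + 37 = 154 = 11·14.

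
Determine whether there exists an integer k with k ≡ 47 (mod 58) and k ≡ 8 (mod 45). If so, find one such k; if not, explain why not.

gcd(58, 45) = 1, so the Chinese Remainder Theorem guarantees exactly one residue class mod 2610 satisfying both.
Any solution of the first congruence is k = 47 + 58t; substituting into the second, 58t ≡ 8 − 47 ≡ 6 (mod 45).
58 ≡ 13 (mod 45), so this reads 13t ≡ 6 (mod 45). Invert 13 mod 45 by the Euclidean algorithm: 45 = 3·13 + 6, 13 = 2·6 + 1, 6 = 6·1 + 0; back-substituting, 1 = 13 − 2·6 = 13 − 2·(45 − 3·13) = −2·45 + 7·13. Hence 13·7 ≡ 1, so 13⁻¹ ≡ 7 (mod 45).
Multiplying by 7: t ≡ 7·6 = 42 (mod 45).
Taking t = 42 gives k = 47 + 58·42 = 2483.
Verify: 2483 = 42·58 + 47 and 2483 = 55·45 + 8. ✓

k = 2483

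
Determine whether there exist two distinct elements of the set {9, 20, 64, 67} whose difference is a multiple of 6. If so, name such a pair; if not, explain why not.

No such pair exists.

Two integers differ by a multiple of 6 exactly when they have the same residue mod 6. The residues are 9↦3, 20↦2, 64↦4, 67↦1.
All 4 residues are distinct, so no two elements differ by a multiple of 6.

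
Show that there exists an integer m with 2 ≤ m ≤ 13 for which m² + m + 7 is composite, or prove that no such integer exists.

m = 13

At m = 13: 13² + 13 + 7 = 189 = 3·63, which is composite.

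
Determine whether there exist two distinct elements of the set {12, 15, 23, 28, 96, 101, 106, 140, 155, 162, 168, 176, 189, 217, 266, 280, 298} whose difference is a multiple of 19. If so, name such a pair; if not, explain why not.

Residues mod 19: 12↦12, 15↦15, 23↦4, 28↦9, 96↦1, 101↦6, 106↦11, 140↦7, 155↦3, 162↦10, 168↦16, 176↦5, 189↦18, 217↦8, 266↦0, 280↦14, 298↦13.
No residue repeats among the 17 elements, so no pair has difference ≡ 0 (mod 19).

There is no such pair.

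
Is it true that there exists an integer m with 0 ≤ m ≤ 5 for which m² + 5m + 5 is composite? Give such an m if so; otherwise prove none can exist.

m = 5

At m = 5: 5² + 5·5 + 5 = 55 = 5·11, which is composite.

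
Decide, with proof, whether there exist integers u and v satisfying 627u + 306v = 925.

There are no such integers.

gcd(627, 306) = 3, so every integer of the form 627u + 306v is a multiple of 3.
However 925 leaves remainder 1 on division by 3.
Therefore 627u + 306v = 925 has no solution in integers.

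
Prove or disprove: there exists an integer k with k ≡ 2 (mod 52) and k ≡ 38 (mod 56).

Here gcd(52, 56) = 4, and both 2 and 38 leave remainder 2 mod 4, so the system is consistent.
Step through k = 2, 2 + 52, 2 + 2·52, …: the values 2, 54, 106, 158, 210, 262 reduce mod 56 to 2, 54, 50, 46, 42, 38. The value 262 hits 38.
Indeed 262 ≡ 2 (mod 52) and 262 ≡ 38 (mod 56).

k = 262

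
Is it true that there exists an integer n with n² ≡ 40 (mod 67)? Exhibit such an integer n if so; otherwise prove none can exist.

n = 24

n = 24 works: 24² = 576, and 576 − 40 = 536 = 8·67.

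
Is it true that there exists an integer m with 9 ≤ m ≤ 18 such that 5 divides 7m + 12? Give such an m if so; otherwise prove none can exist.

m = 9

Try m = 9: 7·9 + 12 = 75 = 15·5, which is divisible by 5.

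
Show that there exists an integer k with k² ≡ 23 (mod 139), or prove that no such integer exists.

Apply Euler's criterion with the prime 139: 23 is a quadratic residue iff 23^69 ≡ 1 (mod 139), and a non-residue iff it is ≡ −1.
Squaring successively (mod 139): 23^2 = 529 ≡ 112; 23^4 ≡ 112² = 12544 ≡ 34; 23^8 ≡ 34² = 1156 ≡ 44; 23^16 ≡ 44² = 1936 ≡ 129; 23^32 ≡ 129² = 16641 ≡ 100; 23^64 ≡ 100² = 10000 ≡ 131.
Since 69 = 64 + 4 + 1, 23^69 ≡ 131 · 34 · 23; multiplying out mod 139: 131·34 = 4454 ≡ 6, then 6·23 = 138 ≡ 138. Thus 23^69 ≡ 138 ≡ −1 (mod 139).
The value −1 means 23 is a non-residue modulo 139, so k² ≡ 23 (mod 139) is impossible.

No such integer exists.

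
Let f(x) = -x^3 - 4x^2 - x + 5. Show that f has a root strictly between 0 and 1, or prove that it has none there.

f(0) = 5 and f(1) = -1, which have opposite signs.
As a polynomial, f is continuous on every closed interval.
By the Intermediate Value Theorem, f takes the value 0 somewhere in the open interval.

Yes, f has a root in the interval.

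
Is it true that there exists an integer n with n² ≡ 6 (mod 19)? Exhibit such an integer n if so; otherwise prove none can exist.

n = 5 works: 5² = 25, and 25 − 6 = 19 = 1·19.

n = 5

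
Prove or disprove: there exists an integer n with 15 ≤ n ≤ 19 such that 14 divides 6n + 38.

n = 17

Try n = 17: 6·17 + 38 = 140 = 10·14, which is divisible by 14.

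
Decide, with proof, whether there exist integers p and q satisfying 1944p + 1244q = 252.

p = 75, q = -117

gcd(1944, 1244) = 4, and 4 divides 252, so integer solutions exist.
Dividing through by 4 reduces the equation to 486p + 311q = 63.
Dividing repeatedly: 486 = 1·311 + 175, 311 = 1·175 + 136, 175 = 1·136 + 39, 136 = 3·39 + 19, 39 = 2·19 + 1, 19 = 19·1 + 0.
Unwinding: 1 = 39 − 2·19 = 39 − 2·(136 − 3·39) = −2·136 + 7·39 = −2·136 + 7·(175 − 1·136) = 7·175 − 9·136 = 7·175 − 9·(311 − 1·175) = −9·311 + 16·175 = −9·311 + 16·(486 − 1·311) = 16·486 − 25·311, i.e. 486·16 + 311·(-25) = 1.
Scaling by 63 gives the particular solution (p, q) = (1008, -1575).
Subtracting 3·311 from p and adding 3·486 to q gives the tidier solution (75, -117).
Check: 1944·75 + 1244·(-117) = 145800 − 145548 = 252. ✓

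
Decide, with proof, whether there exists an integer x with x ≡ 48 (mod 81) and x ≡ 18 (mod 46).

gcd(81, 46) = 1, so the Chinese Remainder Theorem guarantees exactly one residue class mod 3726 satisfying both.
Write x = 48 + 81t and require 48 + 81t ≡ 18 (mod 46), i.e. 81t ≡ 16 (mod 46).
81 ≡ 35 (mod 46), so this reads 35t ≡ 16 (mod 46). Since 35·25 = 875 = 19·46 + 1, the inverse of 35 mod 46 is 25.
Therefore t ≡ 25·16 = 400 ≡ 32 (mod 46).
Taking t = 32 gives x = 48 + 81·32 = 2640.
Check: 2640 mod 81 = 48, 2640 mod 46 = 18. ✓

x = 2640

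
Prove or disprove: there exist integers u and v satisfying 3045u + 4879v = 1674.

gcd(3045, 4879) = 7, so every integer of the form 3045u + 4879v is a multiple of 7.
However 1674 leaves remainder 1 on division by 7.
Therefore 3045u + 4879v = 1674 has no solution in integers.

No such integers exist.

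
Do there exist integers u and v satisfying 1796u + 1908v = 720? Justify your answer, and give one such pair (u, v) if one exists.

Since gcd(1796, 1908) = 4 and 720 = 4·180, Bézout's identity guarantees a solution.
Dividing through by 4 reduces the equation to 449u + 477v = 180.
Run the Euclidean algorithm on 477 and 449: 477 = 1·449 + 28, 449 = 16·28 + 1, 28 = 28·1 + 0.
Unwinding: 1 = 449 − 16·28 = 449 − 16·(477 − 1·449) = −16·477 + 17·449, i.e. 449·17 + 477·(-16) = 1.
Multiplying through by 180: u = 17·180 = 3060, v = (-16)·180 = -2880 is a solution.
Subtracting 6·477 from u and adding 6·449 to v gives the tidier solution (198, -186).
Indeed 1796·198 + 1908·(-186) = 355608 − 354888 = 720.

u = 198, v = -186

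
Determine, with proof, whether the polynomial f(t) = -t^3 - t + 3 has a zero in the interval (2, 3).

No.

f(2) = -7 and f(3) = -27, both negative.
The derivative f'(t) = -3t^2 - 1 is a quadratic with discriminant 0² − 4·(-3)·(-1) = -12 < 0; it never vanishes, so it is always negative (sign of the leading coefficient).
So f is strictly decreasing; between 2 and 3 its values lie between f(2) = -7 and f(3) = -27, all negative. Therefore f has no root in (2, 3).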